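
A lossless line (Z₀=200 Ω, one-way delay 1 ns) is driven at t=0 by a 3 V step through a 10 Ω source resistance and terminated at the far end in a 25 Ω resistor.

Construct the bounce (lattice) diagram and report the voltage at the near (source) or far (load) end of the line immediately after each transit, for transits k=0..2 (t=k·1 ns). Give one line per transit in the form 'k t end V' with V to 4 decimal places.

Γ_L=-0.777778, Γ_S=-0.904762; launch V₁=3·200/210=2.857143
k=0 src: V=2.8571
k=1 load: inc=2.857143, refl=2.857143·-0.777778=-2.2222; V=0.000000+2.857143+-2.222222=0.6349
k=2 src: inc=-2.222222, refl=-2.222222·-0.904762=2.0106; V=2.857143+-2.222222+2.010582=2.6455

0 0 source 2.8571
1 1 load 0.6349
2 2 source 2.6455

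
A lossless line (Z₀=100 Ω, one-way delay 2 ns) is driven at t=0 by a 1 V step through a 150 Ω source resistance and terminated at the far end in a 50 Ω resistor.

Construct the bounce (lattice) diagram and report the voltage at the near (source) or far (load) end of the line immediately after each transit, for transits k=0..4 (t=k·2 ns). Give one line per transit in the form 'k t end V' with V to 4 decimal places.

Γ_L=-0.333333, Γ_S=0.200000; launch V₁=1·100/250=0.400000
k=0 src: V=0.4000
k=1 load: inc=0.400000, refl=0.400000·-0.333333=-0.1333; V=0.000000+0.400000+-0.133333=0.2667
k=2 src: inc=-0.133333, refl=-0.133333·0.200000=-0.0267; V=0.400000+-0.133333+-0.026667=0.2400
k=3 load: inc=-0.026667, refl=-0.026667·-0.333333=0.0089; V=0.266667+-0.026667+0.008889=0.2489
k=4 src: inc=0.008889, refl=0.008889·0.200000=0.0018; V=0.240000+0.008889+0.001778=0.2507

0 0 source 0.4000
1 2 load 0.2667
2 4 source 0.2400
3 6 load 0.2489
4 8 source 0.2507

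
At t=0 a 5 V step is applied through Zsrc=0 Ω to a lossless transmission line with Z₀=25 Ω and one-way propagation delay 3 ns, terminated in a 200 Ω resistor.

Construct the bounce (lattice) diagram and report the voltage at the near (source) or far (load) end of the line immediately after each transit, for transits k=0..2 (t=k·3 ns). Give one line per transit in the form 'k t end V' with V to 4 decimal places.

Γ_L=0.777778, Γ_S=-1.000000; launch V₁=5·25/25=5.000000
k=0 src: V=5.0000
k=1 load: inc=5.000000, refl=5.000000·0.777778=3.8889; V=0.000000+5.000000+3.888889=8.8889
k=2 src: inc=3.888889, refl=3.888889·-1.000000=-3.8889; V=5.000000+3.888889+-3.888889=5.0000

0 0 source 5.0000
1 3 load 8.8889
2 6 source 5.0000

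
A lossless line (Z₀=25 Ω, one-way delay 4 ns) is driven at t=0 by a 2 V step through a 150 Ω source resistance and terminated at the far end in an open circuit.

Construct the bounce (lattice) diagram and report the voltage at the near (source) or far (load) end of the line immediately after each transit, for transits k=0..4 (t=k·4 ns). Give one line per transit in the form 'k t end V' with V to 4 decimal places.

Γ_L=1.000000, Γ_S=0.714286; launch V₁=2·25/175=0.285714
k=0 src: V=0.2857
k=1 load: inc=0.285714, refl=0.285714·1.000000=0.2857; V=0.000000+0.285714+0.285714=0.5714
k=2 src: inc=0.285714, refl=0.285714·0.714286=0.2041; V=0.285714+0.285714+0.204082=0.7755
k=3 load: inc=0.204082, refl=0.204082·1.000000=0.2041; V=0.571429+0.204082+0.204082=0.9796
k=4 src: inc=0.204082, refl=0.204082·0.714286=0.1458; V=0.775510+0.204082+0.145773=1.1254

0 0 source 0.2857
1 4 load 0.5714
2 8 source 0.7755
3 12 load 0.9796
4 16 source 1.1254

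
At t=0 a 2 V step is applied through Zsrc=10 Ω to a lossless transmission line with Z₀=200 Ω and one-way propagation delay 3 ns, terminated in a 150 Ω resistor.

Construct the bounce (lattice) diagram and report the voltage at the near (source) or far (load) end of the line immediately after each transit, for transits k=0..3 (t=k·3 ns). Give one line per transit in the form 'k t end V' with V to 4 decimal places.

0 0 source 1.9048
1 3 load 1.6327
2 6 source 1.8788
3 9 load 1.8437

Γ_L=-0.142857, Γ_S=-0.904762; launch V₁=2·200/210=1.904762
k=0 src: V=1.9048
k=1 load: inc=1.904762, refl=1.904762·-0.142857=-0.2721; V=0.000000+1.904762+-0.272109=1.6327
k=2 src: inc=-0.272109, refl=-0.272109·-0.904762=0.2462; V=1.904762+-0.272109+0.246194=1.8788
k=3 load: inc=0.246194, refl=0.246194·-0.142857=-0.0352; V=1.632653+0.246194+-0.035171=1.8437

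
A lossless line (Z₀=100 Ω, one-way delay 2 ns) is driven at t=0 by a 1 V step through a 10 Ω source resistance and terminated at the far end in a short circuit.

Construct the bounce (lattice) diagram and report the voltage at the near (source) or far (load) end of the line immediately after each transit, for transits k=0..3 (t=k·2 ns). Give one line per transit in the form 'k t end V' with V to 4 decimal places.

Γ_L=-1.000000, Γ_S=-0.818182; launch V₁=1·100/110=0.909091
k=0 src: V=0.9091
k=1 load: inc=0.909091, refl=0.909091·-1.000000=-0.9091; V=0.000000+0.909091+-0.909091=0.0000
k=2 src: inc=-0.909091, refl=-0.909091·-0.818182=0.7438; V=0.909091+-0.909091+0.743802=0.7438
k=3 load: inc=0.743802, refl=0.743802·-1.000000=-0.7438; V=0.000000+0.743802+-0.743802=0.0000

0 0 source 0.9091
1 2 load 0.0000
2 4 source 0.7438
3 6 load 0.0000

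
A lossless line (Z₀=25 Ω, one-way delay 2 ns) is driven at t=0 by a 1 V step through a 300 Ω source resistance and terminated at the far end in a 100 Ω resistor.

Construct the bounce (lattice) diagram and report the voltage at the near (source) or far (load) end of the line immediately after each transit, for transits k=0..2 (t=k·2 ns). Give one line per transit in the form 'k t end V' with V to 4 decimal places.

0 0 source 0.0769
1 2 load 0.1231
2 4 source 0.1621

Γ_L=0.600000, Γ_S=0.846154; launch V₁=1·25/325=0.076923
k=0 src: V=0.0769
k=1 load: inc=0.076923, refl=0.076923·0.600000=0.0462; V=0.000000+0.076923+0.046154=0.1231
k=2 src: inc=0.046154, refl=0.046154·0.846154=0.0391; V=0.076923+0.046154+0.039053=0.1621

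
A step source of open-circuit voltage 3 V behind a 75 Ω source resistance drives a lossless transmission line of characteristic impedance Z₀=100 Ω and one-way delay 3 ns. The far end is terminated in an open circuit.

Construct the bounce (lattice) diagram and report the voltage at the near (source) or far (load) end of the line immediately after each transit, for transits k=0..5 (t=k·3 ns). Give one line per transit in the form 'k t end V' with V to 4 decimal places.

0 0 source 1.7143
1 3 load 3.4286
2 6 source 3.1837
3 9 load 2.9388
4 12 source 2.9738
5 15 load 3.0087

Γ_L=1.000000, Γ_S=-0.142857; launch V₁=3·100/175=1.714286
k=0 src: V=1.7143
k=1 load: inc=1.714286, refl=1.714286·1.000000=1.7143; V=0.000000+1.714286+1.714286=3.4286
k=2 src: inc=1.714286, refl=1.714286·-0.142857=-0.2449; V=1.714286+1.714286+-0.244898=3.1837
k=3 load: inc=-0.244898, refl=-0.244898·1.000000=-0.2449; V=3.428571+-0.244898+-0.244898=2.9388
k=4 src: inc=-0.244898, refl=-0.244898·-0.142857=0.0350; V=3.183673+-0.244898+0.034985=2.9738
k=5 load: inc=0.034985, refl=0.034985·1.000000=0.0350; V=2.938776+0.034985+0.034985=3.0087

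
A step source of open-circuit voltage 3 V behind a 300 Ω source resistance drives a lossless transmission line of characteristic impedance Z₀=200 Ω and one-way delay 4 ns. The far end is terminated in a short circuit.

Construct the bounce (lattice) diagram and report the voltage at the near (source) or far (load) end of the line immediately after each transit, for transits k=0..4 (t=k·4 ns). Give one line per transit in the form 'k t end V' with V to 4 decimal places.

Γ_L=-1.000000, Γ_S=0.200000; launch V₁=3·200/500=1.200000
k=0 src: V=1.2000
k=1 load: inc=1.200000, refl=1.200000·-1.000000=-1.2000; V=0.000000+1.200000+-1.200000=0.0000
k=2 src: inc=-1.200000, refl=-1.200000·0.200000=-0.2400; V=1.200000+-1.200000+-0.240000=-0.2400
k=3 load: inc=-0.240000, refl=-0.240000·-1.000000=0.2400; V=0.000000+-0.240000+0.240000=0.0000
k=4 src: inc=0.240000, refl=0.240000·0.200000=0.0480; V=-0.240000+0.240000+0.048000=0.0480

0 0 source 1.2000
1 4 load 0.0000
2 8 source -0.2400
3 12 load 0.0000
4 16 source 0.0480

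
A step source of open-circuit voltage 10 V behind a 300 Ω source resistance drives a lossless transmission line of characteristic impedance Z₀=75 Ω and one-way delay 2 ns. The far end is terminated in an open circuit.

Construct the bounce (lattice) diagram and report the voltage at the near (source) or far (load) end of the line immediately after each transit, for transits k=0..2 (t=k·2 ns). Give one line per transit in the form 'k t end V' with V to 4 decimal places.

Γ_L=1.000000, Γ_S=0.600000; launch V₁=10·75/375=2.000000
k=0 src: V=2.0000
k=1 load: inc=2.000000, refl=2.000000·1.000000=2.0000; V=0.000000+2.000000+2.000000=4.0000
k=2 src: inc=2.000000, refl=2.000000·0.600000=1.2000; V=2.000000+2.000000+1.200000=5.2000

0 0 source 2.0000
1 2 load 4.0000
2 4 source 5.2000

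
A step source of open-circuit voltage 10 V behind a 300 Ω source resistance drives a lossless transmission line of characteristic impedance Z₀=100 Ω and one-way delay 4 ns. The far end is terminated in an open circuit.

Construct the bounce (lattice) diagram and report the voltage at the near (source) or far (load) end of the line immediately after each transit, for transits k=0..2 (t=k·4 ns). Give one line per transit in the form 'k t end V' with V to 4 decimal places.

Γ_L=1.000000, Γ_S=0.500000; launch V₁=10·100/400=2.500000
k=0 src: V=2.5000
k=1 load: inc=2.500000, refl=2.500000·1.000000=2.5000; V=0.000000+2.500000+2.500000=5.0000
k=2 src: inc=2.500000, refl=2.500000·0.500000=1.2500; V=2.500000+2.500000+1.250000=6.2500

0 0 source 2.5000
1 4 load 5.0000
2 8 source 6.2500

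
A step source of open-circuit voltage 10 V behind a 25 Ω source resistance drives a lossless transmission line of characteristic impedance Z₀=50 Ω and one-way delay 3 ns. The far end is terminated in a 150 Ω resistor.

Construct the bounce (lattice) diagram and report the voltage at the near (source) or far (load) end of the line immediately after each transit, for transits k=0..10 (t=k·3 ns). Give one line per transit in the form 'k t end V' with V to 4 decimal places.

Γ_L=0.500000, Γ_S=-0.333333; launch V₁=10·50/75=6.666667
k=0 src: V=6.6667
k=1 load: inc=6.666667, refl=6.666667·0.500000=3.3333; V=0.000000+6.666667+3.333333=10.0000
k=2 src: inc=3.333333, refl=3.333333·-0.333333=-1.1111; V=6.666667+3.333333+-1.111111=8.8889
k=3 load: inc=-1.111111, refl=-1.111111·0.500000=-0.5556; V=10.000000+-1.111111+-0.555556=8.3333
k=4 src: inc=-0.555556, refl=-0.555556·-0.333333=0.1852; V=8.888889+-0.555556+0.185185=8.5185
k=5 load: inc=0.185185, refl=0.185185·0.500000=0.0926; V=8.333333+0.185185+0.092593=8.6111
k=6 src: inc=0.092593, refl=0.092593·-0.333333=-0.0309; V=8.518519+0.092593+-0.030864=8.5802
k=7 load: inc=-0.030864, refl=-0.030864·0.500000=-0.0154; V=8.611111+-0.030864+-0.015432=8.5648
k=8 src: inc=-0.015432, refl=-0.015432·-0.333333=0.0051; V=8.580247+-0.015432+0.005144=8.5700
k=9 load: inc=0.005144, refl=0.005144·0.500000=0.0026; V=8.564815+0.005144+0.002572=8.5725
k=10 src: inc=0.002572, refl=0.002572·-0.333333=-0.0009; V=8.569959+0.002572+-0.000857=8.5717

0 0 source 6.6667
1 3 load 10.0000
2 6 source 8.8889
3 9 load 8.3333
4 12 source 8.5185
5 15 load 8.6111
6 18 source 8.5802
7 21 load 8.5648
8 24 source 8.5700
9 27 load 8.5725
10 30 source 8.5717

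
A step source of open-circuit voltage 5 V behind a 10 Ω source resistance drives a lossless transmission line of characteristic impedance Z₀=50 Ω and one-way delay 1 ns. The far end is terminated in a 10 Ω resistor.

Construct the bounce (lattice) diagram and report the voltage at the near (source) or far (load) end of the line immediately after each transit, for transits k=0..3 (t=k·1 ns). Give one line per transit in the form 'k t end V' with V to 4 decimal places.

0 0 source 4.1667
1 1 load 1.3889
2 2 source 3.2407
3 3 load 2.0062

Γ_L=-0.666667, Γ_S=-0.666667; launch V₁=5·50/60=4.166667
k=0 src: V=4.1667
k=1 load: inc=4.166667, refl=4.166667·-0.666667=-2.7778; V=0.000000+4.166667+-2.777778=1.3889
k=2 src: inc=-2.777778, refl=-2.777778·-0.666667=1.8519; V=4.166667+-2.777778+1.851852=3.2407
k=3 load: inc=1.851852, refl=1.851852·-0.666667=-1.2346; V=1.388889+1.851852+-1.234568=2.0062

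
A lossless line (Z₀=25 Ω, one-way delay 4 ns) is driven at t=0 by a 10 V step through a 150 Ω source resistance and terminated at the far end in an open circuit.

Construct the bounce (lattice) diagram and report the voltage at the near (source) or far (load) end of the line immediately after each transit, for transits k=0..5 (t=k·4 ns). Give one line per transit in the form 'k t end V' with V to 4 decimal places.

Γ_L=1.000000, Γ_S=0.714286; launch V₁=10·25/175=1.428571
k=0 src: V=1.4286
k=1 load: inc=1.428571, refl=1.428571·1.000000=1.4286; V=0.000000+1.428571+1.428571=2.8571
k=2 src: inc=1.428571, refl=1.428571·0.714286=1.0204; V=1.428571+1.428571+1.020408=3.8776
k=3 load: inc=1.020408, refl=1.020408·1.000000=1.0204; V=2.857143+1.020408+1.020408=4.8980
k=4 src: inc=1.020408, refl=1.020408·0.714286=0.7289; V=3.877551+1.020408+0.728863=5.6268
k=5 load: inc=0.728863, refl=0.728863·1.000000=0.7289; V=4.897959+0.728863+0.728863=6.3557

0 0 source 1.4286
1 4 load 2.8571
2 8 source 3.8776
3 12 load 4.8980
4 16 source 5.6268
5 20 load 6.3557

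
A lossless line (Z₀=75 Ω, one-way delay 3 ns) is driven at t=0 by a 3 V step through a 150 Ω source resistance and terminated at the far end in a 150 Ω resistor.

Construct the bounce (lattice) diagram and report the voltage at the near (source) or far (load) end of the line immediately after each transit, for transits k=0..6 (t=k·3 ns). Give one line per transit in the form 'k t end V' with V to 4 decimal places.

0 0 source 1.0000
1 3 load 1.3333
2 6 source 1.4444
3 9 load 1.4815
4 12 source 1.4938
5 15 load 1.4979
6 18 source 1.4993

Γ_L=0.333333, Γ_S=0.333333; launch V₁=3·75/225=1.000000
k=0 src: V=1.0000
k=1 load: inc=1.000000, refl=1.000000·0.333333=0.3333; V=0.000000+1.000000+0.333333=1.3333
k=2 src: inc=0.333333, refl=0.333333·0.333333=0.1111; V=1.000000+0.333333+0.111111=1.4444
k=3 load: inc=0.111111, refl=0.111111·0.333333=0.0370; V=1.333333+0.111111+0.037037=1.4815
k=4 src: inc=0.037037, refl=0.037037·0.333333=0.0123; V=1.444444+0.037037+0.012346=1.4938
k=5 load: inc=0.012346, refl=0.012346·0.333333=0.0041; V=1.481481+0.012346+0.004115=1.4979
k=6 src: inc=0.004115, refl=0.004115·0.333333=0.0014; V=1.493827+0.004115+0.001372=1.4993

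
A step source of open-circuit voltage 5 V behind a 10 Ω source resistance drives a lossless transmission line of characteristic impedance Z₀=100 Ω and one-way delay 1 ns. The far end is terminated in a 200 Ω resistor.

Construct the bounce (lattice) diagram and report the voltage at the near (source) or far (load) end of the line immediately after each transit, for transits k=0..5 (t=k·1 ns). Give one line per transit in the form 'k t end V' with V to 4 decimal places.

0 0 source 4.5455
1 1 load 6.0606
2 2 source 4.8209
3 3 load 4.4077
4 4 source 4.7458
5 5 load 4.8585

Γ_L=0.333333, Γ_S=-0.818182; launch V₁=5·100/110=4.545455
k=0 src: V=4.5455
k=1 load: inc=4.545455, refl=4.545455·0.333333=1.5152; V=0.000000+4.545455+1.515152=6.0606
k=2 src: inc=1.515152, refl=1.515152·-0.818182=-1.2397; V=4.545455+1.515152+-1.239669=4.8209
k=3 load: inc=-1.239669, refl=-1.239669·0.333333=-0.4132; V=6.060606+-1.239669+-0.413223=4.4077
k=4 src: inc=-0.413223, refl=-0.413223·-0.818182=0.3381; V=4.820937+-0.413223+0.338092=4.7458
k=5 load: inc=0.338092, refl=0.338092·0.333333=0.1127; V=4.407713+0.338092+0.112697=4.8585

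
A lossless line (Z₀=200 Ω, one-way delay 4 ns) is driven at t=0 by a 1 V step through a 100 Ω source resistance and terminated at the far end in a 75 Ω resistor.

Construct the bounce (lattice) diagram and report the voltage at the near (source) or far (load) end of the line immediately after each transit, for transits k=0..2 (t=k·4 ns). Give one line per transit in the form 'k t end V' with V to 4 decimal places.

0 0 source 0.6667
1 4 load 0.3636
2 8 source 0.4646

Γ_L=-0.454545, Γ_S=-0.333333; launch V₁=1·200/300=0.666667
k=0 src: V=0.6667
k=1 load: inc=0.666667, refl=0.666667·-0.454545=-0.3030; V=0.000000+0.666667+-0.303030=0.3636
k=2 src: inc=-0.303030, refl=-0.303030·-0.333333=0.1010; V=0.666667+-0.303030+0.101010=0.4646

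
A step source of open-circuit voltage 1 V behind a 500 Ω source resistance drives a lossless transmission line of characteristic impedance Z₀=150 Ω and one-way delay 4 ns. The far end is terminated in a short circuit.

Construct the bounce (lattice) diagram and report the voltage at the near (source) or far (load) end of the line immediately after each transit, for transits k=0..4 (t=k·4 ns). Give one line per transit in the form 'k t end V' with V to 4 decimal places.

0 0 source 0.2308
1 4 load 0.0000
2 8 source -0.1243
3 12 load 0.0000
4 16 source 0.0669

Γ_L=-1.000000, Γ_S=0.538462; launch V₁=1·150/650=0.230769
k=0 src: V=0.2308
k=1 load: inc=0.230769, refl=0.230769·-1.000000=-0.2308; V=0.000000+0.230769+-0.230769=0.0000
k=2 src: inc=-0.230769, refl=-0.230769·0.538462=-0.1243; V=0.230769+-0.230769+-0.124260=-0.1243
k=3 load: inc=-0.124260, refl=-0.124260·-1.000000=0.1243; V=0.000000+-0.124260+0.124260=0.0000
k=4 src: inc=0.124260, refl=0.124260·0.538462=0.0669; V=-0.124260+0.124260+0.066909=0.0669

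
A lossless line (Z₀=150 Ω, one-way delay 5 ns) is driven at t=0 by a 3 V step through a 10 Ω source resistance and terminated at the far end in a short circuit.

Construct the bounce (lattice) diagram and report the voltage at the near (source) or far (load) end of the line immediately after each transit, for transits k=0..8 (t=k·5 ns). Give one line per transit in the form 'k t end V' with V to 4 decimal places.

Γ_L=-1.000000, Γ_S=-0.875000; launch V₁=3·150/160=2.812500
k=0 src: V=2.8125
k=1 load: inc=2.812500, refl=2.812500·-1.000000=-2.8125; V=0.000000+2.812500+-2.812500=0.0000
k=2 src: inc=-2.812500, refl=-2.812500·-0.875000=2.4609; V=2.812500+-2.812500+2.460938=2.4609
k=3 load: inc=2.460938, refl=2.460938·-1.000000=-2.4609; V=0.000000+2.460938+-2.460938=0.0000
k=4 src: inc=-2.460938, refl=-2.460938·-0.875000=2.1533; V=2.460938+-2.460938+2.153320=2.1533
k=5 load: inc=2.153320, refl=2.153320·-1.000000=-2.1533; V=0.000000+2.153320+-2.153320=0.0000
k=6 src: inc=-2.153320, refl=-2.153320·-0.875000=1.8842; V=2.153320+-2.153320+1.884155=1.8842
k=7 load: inc=1.884155, refl=1.884155·-1.000000=-1.8842; V=0.000000+1.884155+-1.884155=0.0000
k=8 src: inc=-1.884155, refl=-1.884155·-0.875000=1.6486; V=1.884155+-1.884155+1.648636=1.6486

0 0 source 2.8125
1 5 load 0.0000
2 10 source 2.4609
3 15 load 0.0000
4 20 source 2.1533
5 25 load 0.0000
6 30 source 1.8842
7 35 load 0.0000
8 40 source 1.6486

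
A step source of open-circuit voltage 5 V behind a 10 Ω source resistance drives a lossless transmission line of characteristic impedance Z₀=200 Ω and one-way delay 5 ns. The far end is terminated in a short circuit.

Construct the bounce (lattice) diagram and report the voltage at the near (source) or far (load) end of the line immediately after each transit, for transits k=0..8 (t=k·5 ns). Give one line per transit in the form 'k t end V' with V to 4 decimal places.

Γ_L=-1.000000, Γ_S=-0.904762; launch V₁=5·200/210=4.761905
k=0 src: V=4.7619
k=1 load: inc=4.761905, refl=4.761905·-1.000000=-4.7619; V=0.000000+4.761905+-4.761905=0.0000
k=2 src: inc=-4.761905, refl=-4.761905·-0.904762=4.3084; V=4.761905+-4.761905+4.308390=4.3084
k=3 load: inc=4.308390, refl=4.308390·-1.000000=-4.3084; V=0.000000+4.308390+-4.308390=0.0000
k=4 src: inc=-4.308390, refl=-4.308390·-0.904762=3.8981; V=4.308390+-4.308390+3.898067=3.8981
k=5 load: inc=3.898067, refl=3.898067·-1.000000=-3.8981; V=0.000000+3.898067+-3.898067=0.0000
k=6 src: inc=-3.898067, refl=-3.898067·-0.904762=3.5268; V=3.898067+-3.898067+3.526823=3.5268
k=7 load: inc=3.526823, refl=3.526823·-1.000000=-3.5268; V=0.000000+3.526823+-3.526823=0.0000
k=8 src: inc=-3.526823, refl=-3.526823·-0.904762=3.1909; V=3.526823+-3.526823+3.190935=3.1909

0 0 source 4.7619
1 5 load 0.0000
2 10 source 4.3084
3 15 load 0.0000
4 20 source 3.8981
5 25 load 0.0000
6 30 source 3.5268
7 35 load 0.0000
8 40 source 3.1909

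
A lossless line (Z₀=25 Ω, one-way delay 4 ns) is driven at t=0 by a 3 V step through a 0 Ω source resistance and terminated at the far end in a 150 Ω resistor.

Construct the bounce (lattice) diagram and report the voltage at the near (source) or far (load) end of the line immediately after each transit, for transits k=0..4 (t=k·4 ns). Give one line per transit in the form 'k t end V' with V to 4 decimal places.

Γ_L=0.714286, Γ_S=-1.000000; launch V₁=3·25/25=3.000000
k=0 src: V=3.0000
k=1 load: inc=3.000000, refl=3.000000·0.714286=2.1429; V=0.000000+3.000000+2.142857=5.1429
k=2 src: inc=2.142857, refl=2.142857·-1.000000=-2.1429; V=3.000000+2.142857+-2.142857=3.0000
k=3 load: inc=-2.142857, refl=-2.142857·0.714286=-1.5306; V=5.142857+-2.142857+-1.530612=1.4694
k=4 src: inc=-1.530612, refl=-1.530612·-1.000000=1.5306; V=3.000000+-1.530612+1.530612=3.0000

0 0 source 3.0000
1 4 load 5.1429
2 8 source 3.0000
3 12 load 1.4694
4 16 source 3.0000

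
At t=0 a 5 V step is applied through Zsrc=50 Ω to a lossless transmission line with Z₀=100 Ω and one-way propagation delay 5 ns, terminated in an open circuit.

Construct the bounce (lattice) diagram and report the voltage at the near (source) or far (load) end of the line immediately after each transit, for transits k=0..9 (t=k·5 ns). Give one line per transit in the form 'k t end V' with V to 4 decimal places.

Γ_L=1.000000, Γ_S=-0.333333; launch V₁=5·100/150=3.333333
k=0 src: V=3.3333
k=1 load: inc=3.333333, refl=3.333333·1.000000=3.3333; V=0.000000+3.333333+3.333333=6.6667
k=2 src: inc=3.333333, refl=3.333333·-0.333333=-1.1111; V=3.333333+3.333333+-1.111111=5.5556
k=3 load: inc=-1.111111, refl=-1.111111·1.000000=-1.1111; V=6.666667+-1.111111+-1.111111=4.4444
k=4 src: inc=-1.111111, refl=-1.111111·-0.333333=0.3704; V=5.555556+-1.111111+0.370370=4.8148
k=5 load: inc=0.370370, refl=0.370370·1.000000=0.3704; V=4.444444+0.370370+0.370370=5.1852
k=6 src: inc=0.370370, refl=0.370370·-0.333333=-0.1235; V=4.814815+0.370370+-0.123457=5.0617
k=7 load: inc=-0.123457, refl=-0.123457·1.000000=-0.1235; V=5.185185+-0.123457+-0.123457=4.9383
k=8 src: inc=-0.123457, refl=-0.123457·-0.333333=0.0412; V=5.061728+-0.123457+0.041152=4.9794
k=9 load: inc=0.041152, refl=0.041152·1.000000=0.0412; V=4.938272+0.041152+0.041152=5.0206

0 0 source 3.3333
1 5 load 6.6667
2 10 source 5.5556
3 15 load 4.4444
4 20 source 4.8148
5 25 load 5.1852
6 30 source 5.0617
7 35 load 4.9383
8 40 source 4.9794
9 45 load 5.0206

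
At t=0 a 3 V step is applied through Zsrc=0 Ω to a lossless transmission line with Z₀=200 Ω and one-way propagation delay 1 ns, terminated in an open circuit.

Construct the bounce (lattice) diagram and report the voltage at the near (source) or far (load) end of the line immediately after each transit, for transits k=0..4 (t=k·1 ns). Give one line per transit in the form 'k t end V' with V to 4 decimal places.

0 0 source 3.0000
1 1 load 6.0000
2 2 source 3.0000
3 3 load 0.0000
4 4 source 3.0000

Γ_L=1.000000, Γ_S=-1.000000; launch V₁=3·200/200=3.000000
k=0 src: V=3.0000
k=1 load: inc=3.000000, refl=3.000000·1.000000=3.0000; V=0.000000+3.000000+3.000000=6.0000
k=2 src: inc=3.000000, refl=3.000000·-1.000000=-3.0000; V=3.000000+3.000000+-3.000000=3.0000
k=3 load: inc=-3.000000, refl=-3.000000·1.000000=-3.0000; V=6.000000+-3.000000+-3.000000=0.0000
k=4 src: inc=-3.000000, refl=-3.000000·-1.000000=3.0000; V=3.000000+-3.000000+3.000000=3.0000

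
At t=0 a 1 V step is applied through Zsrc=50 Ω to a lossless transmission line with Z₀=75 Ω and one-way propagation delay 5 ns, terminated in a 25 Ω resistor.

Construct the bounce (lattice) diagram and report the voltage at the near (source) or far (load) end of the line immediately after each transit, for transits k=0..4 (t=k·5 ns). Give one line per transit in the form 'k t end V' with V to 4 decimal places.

Γ_L=-0.500000, Γ_S=-0.200000; launch V₁=1·75/125=0.600000
k=0 src: V=0.6000
k=1 load: inc=0.600000, refl=0.600000·-0.500000=-0.3000; V=0.000000+0.600000+-0.300000=0.3000
k=2 src: inc=-0.300000, refl=-0.300000·-0.200000=0.0600; V=0.600000+-0.300000+0.060000=0.3600
k=3 load: inc=0.060000, refl=0.060000·-0.500000=-0.0300; V=0.300000+0.060000+-0.030000=0.3300
k=4 src: inc=-0.030000, refl=-0.030000·-0.200000=0.0060; V=0.360000+-0.030000+0.006000=0.3360

0 0 source 0.6000
1 5 load 0.3000
2 10 source 0.3600
3 15 load 0.3300
4 20 source 0.3360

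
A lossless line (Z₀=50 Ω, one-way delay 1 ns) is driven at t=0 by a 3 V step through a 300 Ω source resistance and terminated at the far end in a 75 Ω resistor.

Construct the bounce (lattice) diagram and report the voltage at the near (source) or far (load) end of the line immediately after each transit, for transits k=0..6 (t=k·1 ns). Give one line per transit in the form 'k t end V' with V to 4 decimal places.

0 0 source 0.4286
1 1 load 0.5143
2 2 source 0.5755
3 3 load 0.5878
4 4 source 0.5965
5 5 load 0.5983
6 6 source 0.5995

Γ_L=0.200000, Γ_S=0.714286; launch V₁=3·50/350=0.428571
k=0 src: V=0.4286
k=1 load: inc=0.428571, refl=0.428571·0.200000=0.0857; V=0.000000+0.428571+0.085714=0.5143
k=2 src: inc=0.085714, refl=0.085714·0.714286=0.0612; V=0.428571+0.085714+0.061224=0.5755
k=3 load: inc=0.061224, refl=0.061224·0.200000=0.0122; V=0.514286+0.061224+0.012245=0.5878
k=4 src: inc=0.012245, refl=0.012245·0.714286=0.0087; V=0.575510+0.012245+0.008746=0.5965
k=5 load: inc=0.008746, refl=0.008746·0.200000=0.0017; V=0.587755+0.008746+0.001749=0.5983
k=6 src: inc=0.001749, refl=0.001749·0.714286=0.0012; V=0.596501+0.001749+0.001249=0.5995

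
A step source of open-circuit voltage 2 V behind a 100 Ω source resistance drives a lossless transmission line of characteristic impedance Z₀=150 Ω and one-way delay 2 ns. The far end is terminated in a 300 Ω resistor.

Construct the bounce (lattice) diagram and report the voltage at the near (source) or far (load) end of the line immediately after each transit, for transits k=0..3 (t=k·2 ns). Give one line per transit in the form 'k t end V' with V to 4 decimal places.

Γ_L=0.333333, Γ_S=-0.200000; launch V₁=2·150/250=1.200000
k=0 src: V=1.2000
k=1 load: inc=1.200000, refl=1.200000·0.333333=0.4000; V=0.000000+1.200000+0.400000=1.6000
k=2 src: inc=0.400000, refl=0.400000·-0.200000=-0.0800; V=1.200000+0.400000+-0.080000=1.5200
k=3 load: inc=-0.080000, refl=-0.080000·0.333333=-0.0267; V=1.600000+-0.080000+-0.026667=1.4933

0 0 source 1.2000
1 2 load 1.6000
2 4 source 1.5200
3 6 load 1.4933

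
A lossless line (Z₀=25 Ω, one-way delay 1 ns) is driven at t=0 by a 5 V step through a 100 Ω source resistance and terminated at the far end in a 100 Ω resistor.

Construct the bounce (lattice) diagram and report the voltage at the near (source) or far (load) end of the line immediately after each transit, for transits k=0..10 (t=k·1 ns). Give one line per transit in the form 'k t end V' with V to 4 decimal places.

Γ_L=0.600000, Γ_S=0.600000; launch V₁=5·25/125=1.000000
k=0 src: V=1.0000
k=1 load: inc=1.000000, refl=1.000000·0.600000=0.6000; V=0.000000+1.000000+0.600000=1.6000
k=2 src: inc=0.600000, refl=0.600000·0.600000=0.3600; V=1.000000+0.600000+0.360000=1.9600
k=3 load: inc=0.360000, refl=0.360000·0.600000=0.2160; V=1.600000+0.360000+0.216000=2.1760
k=4 src: inc=0.216000, refl=0.216000·0.600000=0.1296; V=1.960000+0.216000+0.129600=2.3056
k=5 load: inc=0.129600, refl=0.129600·0.600000=0.0778; V=2.176000+0.129600+0.077760=2.3834
k=6 src: inc=0.077760, refl=0.077760·0.600000=0.0467; V=2.305600+0.077760+0.046656=2.4300
k=7 load: inc=0.046656, refl=0.046656·0.600000=0.0280; V=2.383360+0.046656+0.027994=2.4580
k=8 src: inc=0.027994, refl=0.027994·0.600000=0.0168; V=2.430016+0.027994+0.016796=2.4748
k=9 load: inc=0.016796, refl=0.016796·0.600000=0.0101; V=2.458010+0.016796+0.010078=2.4849
k=10 src: inc=0.010078, refl=0.010078·0.600000=0.0060; V=2.474806+0.010078+0.006047=2.4909

0 0 source 1.0000
1 1 load 1.6000
2 2 source 1.9600
3 3 load 2.1760
4 4 source 2.3056
5 5 load 2.3834
6 6 source 2.4300
7 7 load 2.4580
8 8 source 2.4748
9 9 load 2.4849
10 10 source 2.4909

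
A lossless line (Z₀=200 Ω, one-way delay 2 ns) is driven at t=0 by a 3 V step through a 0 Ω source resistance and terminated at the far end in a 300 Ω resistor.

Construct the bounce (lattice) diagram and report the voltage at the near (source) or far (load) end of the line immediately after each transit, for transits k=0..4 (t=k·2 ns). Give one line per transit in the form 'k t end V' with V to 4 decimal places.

Γ_L=0.200000, Γ_S=-1.000000; launch V₁=3·200/200=3.000000
k=0 src: V=3.0000
k=1 load: inc=3.000000, refl=3.000000·0.200000=0.6000; V=0.000000+3.000000+0.600000=3.6000
k=2 src: inc=0.600000, refl=0.600000·-1.000000=-0.6000; V=3.000000+0.600000+-0.600000=3.0000
k=3 load: inc=-0.600000, refl=-0.600000·0.200000=-0.1200; V=3.600000+-0.600000+-0.120000=2.8800
k=4 src: inc=-0.120000, refl=-0.120000·-1.000000=0.1200; V=3.000000+-0.120000+0.120000=3.0000

0 0 source 3.0000
1 2 load 3.6000
2 4 source 3.0000
3 6 load 2.8800
4 8 source 3.0000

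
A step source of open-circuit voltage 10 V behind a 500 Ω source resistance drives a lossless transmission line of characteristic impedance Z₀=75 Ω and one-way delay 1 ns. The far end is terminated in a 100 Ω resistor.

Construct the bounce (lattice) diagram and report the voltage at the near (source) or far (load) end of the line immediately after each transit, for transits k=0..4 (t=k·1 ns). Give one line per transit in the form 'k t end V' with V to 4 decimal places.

Γ_L=0.142857, Γ_S=0.739130; launch V₁=10·75/575=1.304348
k=0 src: V=1.3043
k=1 load: inc=1.304348, refl=1.304348·0.142857=0.1863; V=0.000000+1.304348+0.186335=1.4907
k=2 src: inc=0.186335, refl=0.186335·0.739130=0.1377; V=1.304348+0.186335+0.137726=1.6284
k=3 load: inc=0.137726, refl=0.137726·0.142857=0.0197; V=1.490683+0.137726+0.019675=1.6481
k=4 src: inc=0.019675, refl=0.019675·0.739130=0.0145; V=1.628409+0.019675+0.014543=1.6626

0 0 source 1.3043
1 1 load 1.4907
2 2 source 1.6284
3 3 load 1.6481
4 4 source 1.6626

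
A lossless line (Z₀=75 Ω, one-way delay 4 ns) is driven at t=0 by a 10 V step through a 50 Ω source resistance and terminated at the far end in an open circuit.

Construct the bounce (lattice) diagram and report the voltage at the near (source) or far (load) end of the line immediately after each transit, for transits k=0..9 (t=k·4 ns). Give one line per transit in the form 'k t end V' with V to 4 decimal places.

Γ_L=1.000000, Γ_S=-0.200000; launch V₁=10·75/125=6.000000
k=0 src: V=6.0000
k=1 load: inc=6.000000, refl=6.000000·1.000000=6.0000; V=0.000000+6.000000+6.000000=12.0000
k=2 src: inc=6.000000, refl=6.000000·-0.200000=-1.2000; V=6.000000+6.000000+-1.200000=10.8000
k=3 load: inc=-1.200000, refl=-1.200000·1.000000=-1.2000; V=12.000000+-1.200000+-1.200000=9.6000
k=4 src: inc=-1.200000, refl=-1.200000·-0.200000=0.2400; V=10.800000+-1.200000+0.240000=9.8400
k=5 load: inc=0.240000, refl=0.240000·1.000000=0.2400; V=9.600000+0.240000+0.240000=10.0800
k=6 src: inc=0.240000, refl=0.240000·-0.200000=-0.0480; V=9.840000+0.240000+-0.048000=10.0320
k=7 load: inc=-0.048000, refl=-0.048000·1.000000=-0.0480; V=10.080000+-0.048000+-0.048000=9.9840
k=8 src: inc=-0.048000, refl=-0.048000·-0.200000=0.0096; V=10.032000+-0.048000+0.009600=9.9936
k=9 load: inc=0.009600, refl=0.009600·1.000000=0.0096; V=9.984000+0.009600+0.009600=10.0032

0 0 source 6.0000
1 4 load 12.0000
2 8 source 10.8000
3 12 load 9.6000
4 16 source 9.8400
5 20 load 10.0800
6 24 source 10.0320
7 28 load 9.9840
8 32 source 9.9936
9 36 load 10.0032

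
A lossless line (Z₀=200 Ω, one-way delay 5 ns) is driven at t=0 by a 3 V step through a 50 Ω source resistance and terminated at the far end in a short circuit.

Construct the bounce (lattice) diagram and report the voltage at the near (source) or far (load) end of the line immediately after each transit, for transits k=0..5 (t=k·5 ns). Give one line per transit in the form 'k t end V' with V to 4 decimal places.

Γ_L=-1.000000, Γ_S=-0.600000; launch V₁=3·200/250=2.400000
k=0 src: V=2.4000
k=1 load: inc=2.400000, refl=2.400000·-1.000000=-2.4000; V=0.000000+2.400000+-2.400000=0.0000
k=2 src: inc=-2.400000, refl=-2.400000·-0.600000=1.4400; V=2.400000+-2.400000+1.440000=1.4400
k=3 load: inc=1.440000, refl=1.440000·-1.000000=-1.4400; V=0.000000+1.440000+-1.440000=0.0000
k=4 src: inc=-1.440000, refl=-1.440000·-0.600000=0.8640; V=1.440000+-1.440000+0.864000=0.8640
k=5 load: inc=0.864000, refl=0.864000·-1.000000=-0.8640; V=0.000000+0.864000+-0.864000=0.0000

0 0 source 2.4000
1 5 load 0.0000
2 10 source 1.4400
3 15 load 0.0000
4 20 source 0.8640
5 25 load 0.0000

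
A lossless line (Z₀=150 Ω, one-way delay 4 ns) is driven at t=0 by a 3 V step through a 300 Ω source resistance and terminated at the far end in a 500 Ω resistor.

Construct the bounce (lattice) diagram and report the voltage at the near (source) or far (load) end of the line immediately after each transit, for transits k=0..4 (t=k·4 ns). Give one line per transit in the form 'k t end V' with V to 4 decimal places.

Γ_L=0.538462, Γ_S=0.333333; launch V₁=3·150/450=1.000000
k=0 src: V=1.0000
k=1 load: inc=1.000000, refl=1.000000·0.538462=0.5385; V=0.000000+1.000000+0.538462=1.5385
k=2 src: inc=0.538462, refl=0.538462·0.333333=0.1795; V=1.000000+0.538462+0.179487=1.7179
k=3 load: inc=0.179487, refl=0.179487·0.538462=0.0966; V=1.538462+0.179487+0.096647=1.8146
k=4 src: inc=0.096647, refl=0.096647·0.333333=0.0322; V=1.717949+0.096647+0.032216=1.8468

0 0 source 1.0000
1 4 load 1.5385
2 8 source 1.7179
3 12 load 1.8146
4 16 source 1.8468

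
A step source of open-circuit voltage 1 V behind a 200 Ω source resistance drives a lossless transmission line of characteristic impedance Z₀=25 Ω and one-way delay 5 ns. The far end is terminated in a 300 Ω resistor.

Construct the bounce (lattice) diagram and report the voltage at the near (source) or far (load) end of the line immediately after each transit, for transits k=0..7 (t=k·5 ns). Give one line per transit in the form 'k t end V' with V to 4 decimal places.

Γ_L=0.846154, Γ_S=0.777778; launch V₁=1·25/225=0.111111
k=0 src: V=0.1111
k=1 load: inc=0.111111, refl=0.111111·0.846154=0.0940; V=0.000000+0.111111+0.094017=0.2051
k=2 src: inc=0.094017, refl=0.094017·0.777778=0.0731; V=0.111111+0.094017+0.073124=0.2783
k=3 load: inc=0.073124, refl=0.073124·0.846154=0.0619; V=0.205128+0.073124+0.061874=0.3401
k=4 src: inc=0.061874, refl=0.061874·0.777778=0.0481; V=0.278253+0.061874+0.048125=0.3883
k=5 load: inc=0.048125, refl=0.048125·0.846154=0.0407; V=0.340127+0.048125+0.040721=0.4290
k=6 src: inc=0.040721, refl=0.040721·0.777778=0.0317; V=0.388252+0.040721+0.031672=0.4606
k=7 load: inc=0.031672, refl=0.031672·0.846154=0.0268; V=0.428973+0.031672+0.026799=0.4874

0 0 source 0.1111
1 5 load 0.2051
2 10 source 0.2783
3 15 load 0.3401
4 20 source 0.3883
5 25 load 0.4290
6 30 source 0.4606
7 35 load 0.4874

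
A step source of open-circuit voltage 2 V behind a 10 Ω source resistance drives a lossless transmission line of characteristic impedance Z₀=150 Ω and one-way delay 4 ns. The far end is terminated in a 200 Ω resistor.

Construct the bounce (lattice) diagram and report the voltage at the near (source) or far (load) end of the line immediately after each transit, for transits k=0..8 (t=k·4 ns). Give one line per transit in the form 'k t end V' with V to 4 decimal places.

0 0 source 1.8750
1 4 load 2.1429
2 8 source 1.9085
3 12 load 1.8750
4 16 source 1.9043
5 20 load 1.9085
6 24 source 1.9048
7 28 load 1.9043
8 32 source 1.9048

Γ_L=0.142857, Γ_S=-0.875000; launch V₁=2·150/160=1.875000
k=0 src: V=1.8750
k=1 load: inc=1.875000, refl=1.875000·0.142857=0.2679; V=0.000000+1.875000+0.267857=2.1429
k=2 src: inc=0.267857, refl=0.267857·-0.875000=-0.2344; V=1.875000+0.267857+-0.234375=1.9085
k=3 load: inc=-0.234375, refl=-0.234375·0.142857=-0.0335; V=2.142857+-0.234375+-0.033482=1.8750
k=4 src: inc=-0.033482, refl=-0.033482·-0.875000=0.0293; V=1.908482+-0.033482+0.029297=1.9043
k=5 load: inc=0.029297, refl=0.029297·0.142857=0.0042; V=1.875000+0.029297+0.004185=1.9085
k=6 src: inc=0.004185, refl=0.004185·-0.875000=-0.0037; V=1.904297+0.004185+-0.003662=1.9048
k=7 load: inc=-0.003662, refl=-0.003662·0.142857=-0.0005; V=1.908482+-0.003662+-0.000523=1.9043
k=8 src: inc=-0.000523, refl=-0.000523·-0.875000=0.0005; V=1.904820+-0.000523+0.000458=1.9048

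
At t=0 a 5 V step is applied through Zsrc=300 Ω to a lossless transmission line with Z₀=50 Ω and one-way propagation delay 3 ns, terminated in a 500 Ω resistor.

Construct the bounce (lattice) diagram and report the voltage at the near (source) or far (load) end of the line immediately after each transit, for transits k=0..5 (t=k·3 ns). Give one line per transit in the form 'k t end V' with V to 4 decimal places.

0 0 source 0.7143
1 3 load 1.2987
2 6 source 1.7161
3 9 load 2.0577
4 12 source 2.3016
5 15 load 2.5012

Γ_L=0.818182, Γ_S=0.714286; launch V₁=5·50/350=0.714286
k=0 src: V=0.7143
k=1 load: inc=0.714286, refl=0.714286·0.818182=0.5844; V=0.000000+0.714286+0.584416=1.2987
k=2 src: inc=0.584416, refl=0.584416·0.714286=0.4174; V=0.714286+0.584416+0.417440=1.7161
k=3 load: inc=0.417440, refl=0.417440·0.818182=0.3415; V=1.298701+0.417440+0.341542=2.0577
k=4 src: inc=0.341542, refl=0.341542·0.714286=0.2440; V=1.716141+0.341542+0.243958=2.3016
k=5 load: inc=0.243958, refl=0.243958·0.818182=0.1996; V=2.057683+0.243958+0.199602=2.5012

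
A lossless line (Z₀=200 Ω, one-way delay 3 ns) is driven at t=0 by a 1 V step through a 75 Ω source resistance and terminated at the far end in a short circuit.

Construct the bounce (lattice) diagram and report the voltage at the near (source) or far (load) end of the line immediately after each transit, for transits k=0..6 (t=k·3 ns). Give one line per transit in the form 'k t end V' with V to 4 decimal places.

0 0 source 0.7273
1 3 load 0.0000
2 6 source 0.3306
3 9 load 0.0000
4 12 source 0.1503
5 15 load 0.0000
6 18 source 0.0683

Γ_L=-1.000000, Γ_S=-0.454545; launch V₁=1·200/275=0.727273
k=0 src: V=0.7273
k=1 load: inc=0.727273, refl=0.727273·-1.000000=-0.7273; V=0.000000+0.727273+-0.727273=0.0000
k=2 src: inc=-0.727273, refl=-0.727273·-0.454545=0.3306; V=0.727273+-0.727273+0.330579=0.3306
k=3 load: inc=0.330579, refl=0.330579·-1.000000=-0.3306; V=0.000000+0.330579+-0.330579=0.0000
k=4 src: inc=-0.330579, refl=-0.330579·-0.454545=0.1503; V=0.330579+-0.330579+0.150263=0.1503
k=5 load: inc=0.150263, refl=0.150263·-1.000000=-0.1503; V=0.000000+0.150263+-0.150263=0.0000
k=6 src: inc=-0.150263, refl=-0.150263·-0.454545=0.0683; V=0.150263+-0.150263+0.068301=0.0683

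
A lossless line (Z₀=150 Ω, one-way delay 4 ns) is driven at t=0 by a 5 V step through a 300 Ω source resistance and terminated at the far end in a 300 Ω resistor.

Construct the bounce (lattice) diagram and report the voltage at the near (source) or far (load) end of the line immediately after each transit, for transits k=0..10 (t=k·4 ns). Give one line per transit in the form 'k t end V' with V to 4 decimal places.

Γ_L=0.333333, Γ_S=0.333333; launch V₁=5·150/450=1.666667
k=0 src: V=1.6667
k=1 load: inc=1.666667, refl=1.666667·0.333333=0.5556; V=0.000000+1.666667+0.555556=2.2222
k=2 src: inc=0.555556, refl=0.555556·0.333333=0.1852; V=1.666667+0.555556+0.185185=2.4074
k=3 load: inc=0.185185, refl=0.185185·0.333333=0.0617; V=2.222222+0.185185+0.061728=2.4691
k=4 src: inc=0.061728, refl=0.061728·0.333333=0.0206; V=2.407407+0.061728+0.020576=2.4897
k=5 load: inc=0.020576, refl=0.020576·0.333333=0.0069; V=2.469136+0.020576+0.006859=2.4966
k=6 src: inc=0.006859, refl=0.006859·0.333333=0.0023; V=2.489712+0.006859+0.002286=2.4989
k=7 load: inc=0.002286, refl=0.002286·0.333333=0.0008; V=2.496571+0.002286+0.000762=2.4996
k=8 src: inc=0.000762, refl=0.000762·0.333333=0.0003; V=2.498857+0.000762+0.000254=2.4999
k=9 load: inc=0.000254, refl=0.000254·0.333333=0.0001; V=2.499619+0.000254+0.000085=2.5000
k=10 src: inc=0.000085, refl=0.000085·0.333333=0.0000; V=2.499873+0.000085+0.000028=2.5000

0 0 source 1.6667
1 4 load 2.2222
2 8 source 2.4074
3 12 load 2.4691
4 16 source 2.4897
5 20 load 2.4966
6 24 source 2.4989
7 28 load 2.4996
8 32 source 2.4999
9 36 load 2.5000
10 40 source 2.5000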